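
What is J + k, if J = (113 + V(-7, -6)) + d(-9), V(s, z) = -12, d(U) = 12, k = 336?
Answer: 449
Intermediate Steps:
J = 113 (J = (113 - 12) + 12 = 101 + 12 = 113)
J + k = 113 + 336 = 449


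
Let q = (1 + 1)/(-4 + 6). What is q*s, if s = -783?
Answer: -783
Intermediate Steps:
q = 1 (q = 2/2 = 2*(1/2) = 1)
q*s = 1*(-783) = -783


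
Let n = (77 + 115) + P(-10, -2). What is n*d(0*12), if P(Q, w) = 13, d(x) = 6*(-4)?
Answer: -4920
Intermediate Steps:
d(x) = -24
n = 205 (n = (77 + 115) + 13 = 192 + 13 = 205)
n*d(0*12) = 205*(-24) = -4920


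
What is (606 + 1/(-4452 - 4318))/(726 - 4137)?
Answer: -5314619/29914470 ≈ -0.17766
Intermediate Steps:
(606 + 1/(-4452 - 4318))/(726 - 4137) = (606 + 1/(-8770))/(-3411) = (606 - 1/8770)*(-1/3411) = (5314619/8770)*(-1/3411) = -5314619/29914470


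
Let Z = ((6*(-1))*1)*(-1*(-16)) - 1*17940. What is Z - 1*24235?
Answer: -42271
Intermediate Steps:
Z = -18036 (Z = -6*1*16 - 17940 = -6*16 - 17940 = -96 - 17940 = -18036)
Z - 1*24235 = -18036 - 1*24235 = -18036 - 24235 = -42271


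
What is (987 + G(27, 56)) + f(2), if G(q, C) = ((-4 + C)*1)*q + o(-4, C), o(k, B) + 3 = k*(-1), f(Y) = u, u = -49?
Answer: 2343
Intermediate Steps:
f(Y) = -49
o(k, B) = -3 - k (o(k, B) = -3 + k*(-1) = -3 - k)
G(q, C) = 1 + q*(-4 + C) (G(q, C) = ((-4 + C)*1)*q + (-3 - 1*(-4)) = (-4 + C)*q + (-3 + 4) = q*(-4 + C) + 1 = 1 + q*(-4 + C))
(987 + G(27, 56)) + f(2) = (987 + (1 - 4*27 + 56*27)) - 49 = (987 + (1 - 108 + 1512)) - 49 = (987 + 1405) - 49 = 2392 - 49 = 2343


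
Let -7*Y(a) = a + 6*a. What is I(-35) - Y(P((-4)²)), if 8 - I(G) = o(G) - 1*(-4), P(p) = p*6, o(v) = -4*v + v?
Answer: -5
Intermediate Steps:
o(v) = -3*v
P(p) = 6*p
I(G) = 4 + 3*G (I(G) = 8 - (-3*G - 1*(-4)) = 8 - (-3*G + 4) = 8 - (4 - 3*G) = 8 + (-4 + 3*G) = 4 + 3*G)
Y(a) = -a (Y(a) = -(a + 6*a)/7 = -a)
I(-35) - Y(P((-4)²)) = (4 + 3*(-35)) - (-1)*6*(-4)² = (4 - 105) - (-1)*6*16 = -101 - (-1)*96 = -101 - 1*(-96) = -101 + 96 = -5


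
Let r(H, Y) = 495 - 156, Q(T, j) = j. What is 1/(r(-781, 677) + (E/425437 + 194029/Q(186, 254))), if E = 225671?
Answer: 108060998/119237114429 ≈ 0.00090627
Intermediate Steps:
r(H, Y) = 339
1/(r(-781, 677) + (E/425437 + 194029/Q(186, 254))) = 1/(339 + (225671/425437 + 194029/254)) = 1/(339 + 82604436107/108060998) = 1/(119237114429/108060998) = 108060998/119237114429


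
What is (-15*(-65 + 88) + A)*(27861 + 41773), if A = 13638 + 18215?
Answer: 2194028072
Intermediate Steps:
A = 31853
(-15*(-65 + 88) + A)*(27861 + 41773) = (-15*(-65 + 88) + 31853)*(27861 + 41773) = (-15*23 + 31853)*69634 = (-345 + 31853)*69634 = 31508*69634 = 2194028072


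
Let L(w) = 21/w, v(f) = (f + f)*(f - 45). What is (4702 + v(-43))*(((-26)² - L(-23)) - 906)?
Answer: -64650630/23 ≈ -2.8109e+6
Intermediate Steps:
v(f) = 2*f*(-45 + f) (v(f) = (2*f)*(-45 + f) = 2*f*(-45 + f))
(4702 + v(-43))*(((-26)² - L(-23)) - 906) = (4702 + 2*(-43)*(-45 - 43))*(((-26)² - 21/(-23)) - 906) = (4702 + 2*(-43)*(-88))*((676 - 21*(-1)/23) - 906) = (4702 + 7568)*((676 - 1*(-21/23)) - 906) = 12270*((676 + 21/23) - 906) = 12270*(15569/23 - 906) = 12270*(-5269/23) = -64650630/23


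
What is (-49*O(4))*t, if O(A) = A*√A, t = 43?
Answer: -16856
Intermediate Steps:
O(A) = A^(3/2)
(-49*O(4))*t = -49*4^(3/2)*43 = -49*8*43 = -392*43 = -16856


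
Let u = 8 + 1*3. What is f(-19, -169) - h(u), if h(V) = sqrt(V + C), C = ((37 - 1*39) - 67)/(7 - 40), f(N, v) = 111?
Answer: 111 - 12*sqrt(11)/11 ≈ 107.38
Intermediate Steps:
C = 23/11 (C = ((37 - 39) - 67)/(-33) = (-2 - 67)*(-1/33) = -69*(-1/33) = 23/11 ≈ 2.0909)
u = 11 (u = 8 + 3 = 11)
h(V) = sqrt(23/11 + V) (h(V) = sqrt(V + 23/11) = sqrt(23/11 + V))
f(-19, -169) - h(u) = 111 - sqrt(253 + 121*11)/11 = 111 - sqrt(253 + 1331)/11 = 111 - sqrt(1584)/11 = 111 - 12*sqrt(11)/11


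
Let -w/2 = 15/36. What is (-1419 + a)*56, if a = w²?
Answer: -714826/9 ≈ -79425.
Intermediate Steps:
w = -⅚ (w = -30/36 = -2*5/12 = -⅚ ≈ -0.83333)
a = 25/36 (a = (-⅚)² = 25/36 ≈ 0.69444)
(-1419 + a)*56 = (-1419 + 25/36)*56 = -51059/36*56 = -714826/9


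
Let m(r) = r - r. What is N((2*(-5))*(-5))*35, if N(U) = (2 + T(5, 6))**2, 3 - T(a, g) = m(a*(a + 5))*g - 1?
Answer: 1260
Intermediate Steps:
m(r) = 0
T(a, g) = 4 (T(a, g) = 3 - (0*g - 1) = 3 - (0 - 1) = 3 - 1*(-1) = 3 + 1 = 4)
N(U) = 36 (N(U) = (2 + 4)**2 = 6**2 = 36)
N((2*(-5))*(-5))*35 = 36*35 = 1260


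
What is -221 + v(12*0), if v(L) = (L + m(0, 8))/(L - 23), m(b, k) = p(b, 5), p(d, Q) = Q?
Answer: -5088/23 ≈ -221.22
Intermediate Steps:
m(b, k) = 5
v(L) = (5 + L)/(-23 + L) (v(L) = (L + 5)/(L - 23) = (5 + L)/(-23 + L))
-221 + v(12*0) = -221 + (5 + 12*0)/(-23 + 12*0) = -221 + (5 + 0)/(-23 + 0) = -221 + 5/(-23) = -221 - 1/23*5 = -221 - 5/23 = -5088/23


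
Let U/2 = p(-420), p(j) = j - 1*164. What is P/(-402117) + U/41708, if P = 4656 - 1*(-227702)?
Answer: -2540215030/4192873959 ≈ -0.60584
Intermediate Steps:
P = 232358 (P = 4656 + 227702 = 232358)
p(j) = -164 + j (p(j) = j - 164 = -164 + j)
U = -1168 (U = 2*(-164 - 420) = 2*(-584) = -1168)
P/(-402117) + U/41708 = 232358/(-402117) - 1168/41708 = 232358*(-1/402117) - 1168*1/41708 = -232358/402117 - 292/10427 = -2540215030/4192873959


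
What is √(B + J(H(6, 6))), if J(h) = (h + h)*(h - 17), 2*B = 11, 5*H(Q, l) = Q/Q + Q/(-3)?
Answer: √1238/10 ≈ 3.5185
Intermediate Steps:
H(Q, l) = ⅕ - Q/15 (H(Q, l) = (Q/Q + Q/(-3))/5 = (1 + Q*(-⅓))/5 = (1 - Q/3)/5 = ⅕ - Q/15)
B = 11/2 (B = (½)*11 = 11/2 ≈ 5.5000)
J(h) = 2*h*(-17 + h) (J(h) = (2*h)*(-17 + h) = 2*h*(-17 + h))
√(B + J(H(6, 6))) = √(11/2 + 2*(⅕ - 1/15*6)*(-17 + (⅕ - 1/15*6))) = √(11/2 + 2*(⅕ - ⅖)*(-17 + (⅕ - ⅖))) = √(11/2 + 2*(-⅕)*(-17 - ⅕)) = √(11/2 + 2*(-⅕)*(-86/5)) = √(11/2 + 172/25) = √(619/50) = √1238/10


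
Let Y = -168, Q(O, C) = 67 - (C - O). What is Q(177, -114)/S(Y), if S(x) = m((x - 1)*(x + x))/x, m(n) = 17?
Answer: -60144/17 ≈ -3537.9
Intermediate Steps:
Q(O, C) = 67 + O - C (Q(O, C) = 67 + (O - C) = 67 + O - C)
S(x) = 17/x
Q(177, -114)/S(Y) = (67 + 177 - 1*(-114))/((17/(-168))) = (67 + 177 + 114)/((17*(-1/168))) = 358/(-17/168) = 358*(-168/17) = -60144/17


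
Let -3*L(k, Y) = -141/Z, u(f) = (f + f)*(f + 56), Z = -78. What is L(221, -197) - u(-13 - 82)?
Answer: -578027/78 ≈ -7410.6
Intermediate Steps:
u(f) = 2*f*(56 + f) (u(f) = (2*f)*(56 + f) = 2*f*(56 + f))
L(k, Y) = -47/78 (L(k, Y) = -(-47)/(-78) = -(-47)*(-1)/78 = -⅓*47/26 = -47/78)
L(221, -197) - u(-13 - 82) = -47/78 - 2*(-13 - 82)*(56 + (-13 - 82)) = -47/78 - 2*(-95)*(56 - 95) = -47/78 - 2*(-95)*(-39) = -47/78 - 1*7410 = -47/78 - 7410 = -578027/78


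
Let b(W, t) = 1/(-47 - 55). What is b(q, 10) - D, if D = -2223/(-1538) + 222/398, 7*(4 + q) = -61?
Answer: -15710438/7804581 ≈ -2.0130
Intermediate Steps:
q = -89/7 (q = -4 + (1/7)*(-61) = -4 - 61/7 = -89/7 ≈ -12.714)
D = 613095/306062 (D = -2223*(-1/1538) + 222*(1/398) = 2223/1538 + 111/199 = 613095/306062 ≈ 2.0032)
b(W, t) = -1/102 (b(W, t) = 1/(-102) = -1/102)
b(q, 10) - D = -1/102 - 1*613095/306062 = -1/102 - 613095/306062 = -15710438/7804581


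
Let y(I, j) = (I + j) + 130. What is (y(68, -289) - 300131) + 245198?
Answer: -55024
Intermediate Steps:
y(I, j) = 130 + I + j
(y(68, -289) - 300131) + 245198 = ((130 + 68 - 289) - 300131) + 245198 = (-91 - 300131) + 245198 = -300222 + 245198 = -55024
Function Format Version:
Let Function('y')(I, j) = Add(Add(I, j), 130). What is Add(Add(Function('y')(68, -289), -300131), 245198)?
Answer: -55024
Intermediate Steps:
Function('y')(I, j) = Add(130, I, j)
Add(Add(Function('y')(68, -289), -300131), 245198) = Add(Add(Add(130, 68, -289), -300131), 245198) = Add(Add(-91, -300131), 245198) = Add(-300222, 245198) = -55024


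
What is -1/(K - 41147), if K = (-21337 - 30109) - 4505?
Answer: 1/97098 ≈ 1.0299e-5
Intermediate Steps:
K = -55951 (K = -51446 - 4505 = -55951)
-1/(K - 41147) = -1/(-55951 - 41147) = -1/(-97098) = -1*(-1/97098) = 1/97098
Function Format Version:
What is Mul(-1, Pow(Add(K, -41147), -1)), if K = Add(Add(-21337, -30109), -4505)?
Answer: Rational(1, 97098) ≈ 1.0299e-5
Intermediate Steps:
K = -55951 (K = Add(-51446, -4505) = -55951)
Mul(-1, Pow(Add(K, -41147), -1)) = Mul(-1, Pow(Add(-55951, -41147), -1)) = Mul(-1, Pow(-97098, -1)) = Mul(-1, Rational(-1, 97098)) = Rational(1, 97098)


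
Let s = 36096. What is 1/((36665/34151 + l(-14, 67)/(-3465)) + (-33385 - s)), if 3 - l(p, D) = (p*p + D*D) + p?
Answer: -39444405/2740541216774 ≈ -1.4393e-5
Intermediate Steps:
l(p, D) = 3 - p - D**2 - p**2 (l(p, D) = 3 - ((p*p + D*D) + p) = 3 - ((p**2 + D**2) + p) = 3 - ((D**2 + p**2) + p) = 3 - (p + D**2 + p**2) = 3 + (-p - D**2 - p**2) = 3 - p - D**2 - p**2)
1/((36665/34151 + l(-14, 67)/(-3465)) + (-33385 - s)) = 1/((36665/34151 + (3 - 1*(-14) - 1*67**2 - 1*(-14)**2)/(-3465)) + (-33385 - 1*36096)) = 1/((36665*(1/34151) + (3 + 14 - 1*4489 - 1*196)*(-1/3465)) + (-33385 - 36096)) = 1/((36665/34151 + (3 + 14 - 4489 - 196)*(-1/3465)) - 69481) = 1/((36665/34151 - 4668*(-1/3465)) - 69481) = 1/((36665/34151 + 1556/1155) - 69481) = 1/(95487031/39444405 - 69481) = 1/(-2740541216774/39444405) = -39444405/2740541216774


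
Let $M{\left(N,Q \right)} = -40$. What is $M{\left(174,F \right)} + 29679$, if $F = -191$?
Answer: $29639$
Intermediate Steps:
$M{\left(174,F \right)} + 29679 = -40 + 29679 = 29639$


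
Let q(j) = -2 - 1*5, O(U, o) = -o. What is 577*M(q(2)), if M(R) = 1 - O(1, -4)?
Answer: -1731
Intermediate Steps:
q(j) = -7 (q(j) = -2 - 5 = -7)
M(R) = -3 (M(R) = 1 - (-1)*(-4) = 1 - 1*4 = 1 - 4 = -3)
577*M(q(2)) = 577*(-3) = -1731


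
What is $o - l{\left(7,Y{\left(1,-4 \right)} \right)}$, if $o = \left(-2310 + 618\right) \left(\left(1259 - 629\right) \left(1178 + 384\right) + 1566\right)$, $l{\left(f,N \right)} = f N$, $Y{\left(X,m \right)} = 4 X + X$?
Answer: $-1667679227$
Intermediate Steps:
$Y{\left(X,m \right)} = 5 X$
$l{\left(f,N \right)} = N f$
$o = -1667679192$ ($o = - 1692 \left(630 \cdot 1562 + 1566\right) = - 1692 \left(984060 + 1566\right) = \left(-1692\right) 985626 = -1667679192$)
$o - l{\left(7,Y{\left(1,-4 \right)} \right)} = -1667679192 - 5 \cdot 1 \cdot 7 = -1667679192 - 5 \cdot 7 = -1667679192 - 35 = -1667679227$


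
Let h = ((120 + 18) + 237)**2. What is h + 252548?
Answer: 393173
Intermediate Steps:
h = 140625 (h = (138 + 237)**2 = 375**2 = 140625)
h + 252548 = 140625 + 252548 = 393173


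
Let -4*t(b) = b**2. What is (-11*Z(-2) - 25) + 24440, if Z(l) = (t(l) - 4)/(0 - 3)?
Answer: 73190/3 ≈ 24397.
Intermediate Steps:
t(b) = -b**2/4
Z(l) = 4/3 + l**2/12 (Z(l) = (-l**2/4 - 4)/(0 - 3) = (-4 - l**2/4)/(-3) = (-4 - l**2/4)*(-1/3) = 4/3 + l**2/12)
(-11*Z(-2) - 25) + 24440 = (-11*(4/3 + (1/12)*(-2)**2) - 25) + 24440 = (-11*(4/3 + (1/12)*4) - 25) + 24440 = (-11*(4/3 + 1/3) - 25) + 24440 = (-11*5/3 - 25) + 24440 = (-55/3 - 25) + 24440 = -130/3 + 24440 = 73190/3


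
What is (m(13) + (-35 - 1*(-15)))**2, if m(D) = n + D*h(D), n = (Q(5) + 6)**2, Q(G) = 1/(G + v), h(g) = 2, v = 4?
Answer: 12327121/6561 ≈ 1878.8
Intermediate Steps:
Q(G) = 1/(4 + G) (Q(G) = 1/(G + 4) = 1/(4 + G))
n = 3025/81 (n = (1/(4 + 5) + 6)**2 = (1/9 + 6)**2 = (55/9)**2 = 3025/81 ≈ 37.346)
m(D) = 3025/81 + 2*D (m(D) = 3025/81 + D*2 = 3025/81 + 2*D)
(m(13) + (-35 - 1*(-15)))**2 = ((3025/81 + 2*13) + (-35 - 1*(-15)))**2 = ((3025/81 + 26) + (-35 + 15))**2 = (5131/81 - 20)**2 = (3511/81)**2 = 12327121/6561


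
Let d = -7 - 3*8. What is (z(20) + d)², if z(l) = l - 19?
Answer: 900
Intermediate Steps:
z(l) = -19 + l
d = -31 (d = -7 - 24 = -31)
(z(20) + d)² = ((-19 + 20) - 31)² = (1 - 31)² = (-30)² = 900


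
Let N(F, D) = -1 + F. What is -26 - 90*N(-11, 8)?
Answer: 1054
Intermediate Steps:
-26 - 90*N(-11, 8) = -26 - 90*(-1 - 11) = -26 - 90*(-12) = -26 + 1080 = 1054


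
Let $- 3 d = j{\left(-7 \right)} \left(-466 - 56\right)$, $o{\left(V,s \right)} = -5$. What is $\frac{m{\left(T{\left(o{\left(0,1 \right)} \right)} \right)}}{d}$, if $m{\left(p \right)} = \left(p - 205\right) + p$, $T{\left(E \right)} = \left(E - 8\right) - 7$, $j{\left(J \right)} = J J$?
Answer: $- \frac{5}{174} \approx -0.028736$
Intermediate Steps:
$j{\left(J \right)} = J^{2}$
$T{\left(E \right)} = -15 + E$ ($T{\left(E \right)} = \left(-8 + E\right) - 7 = -15 + E$)
$m{\left(p \right)} = -205 + 2 p$ ($m{\left(p \right)} = \left(-205 + p\right) + p = -205 + 2 p$)
$d = 8526$ ($d = - \frac{\left(-7\right)^{2} \left(-466 - 56\right)}{3} = - \frac{49 \left(-522\right)}{3} = \left(- \frac{1}{3}\right) \left(-25578\right) = 8526$)
$\frac{m{\left(T{\left(o{\left(0,1 \right)} \right)} \right)}}{d} = \frac{-205 + 2 \left(-15 - 5\right)}{8526} = \left(-205 + 2 \left(-20\right)\right) \frac{1}{8526} = \left(-205 - 40\right) \frac{1}{8526} = \left(-245\right) \frac{1}{8526} = - \frac{5}{174}$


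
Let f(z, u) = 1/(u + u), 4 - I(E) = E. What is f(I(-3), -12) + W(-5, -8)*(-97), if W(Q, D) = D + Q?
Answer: 30263/24 ≈ 1261.0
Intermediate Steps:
I(E) = 4 - E
f(z, u) = 1/(2*u)
f(I(-3), -12) + W(-5, -8)*(-97) = (1/2)/(-12) + (-8 - 5)*(-97) = (1/2)*(-1/12) - 13*(-97) = -1/24 + 1261 = 30263/24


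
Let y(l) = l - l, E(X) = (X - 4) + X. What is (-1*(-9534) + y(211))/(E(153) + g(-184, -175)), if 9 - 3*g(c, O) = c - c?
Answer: 9534/305 ≈ 31.259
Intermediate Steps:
g(c, O) = 3 (g(c, O) = 3 - (c - c)/3 = 3 - ⅓*0 = 3 + 0 = 3)
E(X) = -4 + 2*X (E(X) = (-4 + X) + X = -4 + 2*X)
y(l) = 0
(-1*(-9534) + y(211))/(E(153) + g(-184, -175)) = (-1*(-9534) + 0)/((-4 + 2*153) + 3) = (9534 + 0)/((-4 + 306) + 3) = 9534/(302 + 3) = 9534/305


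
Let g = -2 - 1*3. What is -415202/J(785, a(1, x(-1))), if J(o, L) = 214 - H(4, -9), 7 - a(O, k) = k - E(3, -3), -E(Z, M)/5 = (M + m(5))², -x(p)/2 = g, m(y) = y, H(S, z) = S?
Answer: -207601/105 ≈ -1977.2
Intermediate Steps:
g = -5 (g = -2 - 3 = -5)
x(p) = 10 (x(p) = -2*(-5) = 10)
E(Z, M) = -5*(5 + M)² (E(Z, M) = -5*(M + 5)² = -5*(5 + M)²)
a(O, k) = -13 - k (a(O, k) = 7 - (k - (-5)*(5 - 3)²) = 7 - (k - (-5)*2²) = 7 - (k - (-5)*4) = 7 - (k - 1*(-20)) = 7 - (k + 20) = 7 - (20 + k) = 7 + (-20 - k) = -13 - k)
J(o, L) = 210 (J(o, L) = 214 - 1*4 = 214 - 4 = 210)
-415202/J(785, a(1, x(-1))) = -415202/210 = -415202*1/210 = -207601/105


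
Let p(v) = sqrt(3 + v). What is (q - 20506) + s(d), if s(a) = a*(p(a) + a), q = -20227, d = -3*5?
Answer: -40508 - 30*I*sqrt(3) ≈ -40508.0 - 51.962*I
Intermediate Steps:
d = -15
s(a) = a*(a + sqrt(3 + a)) (s(a) = a*(sqrt(3 + a) + a) = a*(a + sqrt(3 + a)))
(q - 20506) + s(d) = (-20227 - 20506) - 15*(-15 + sqrt(3 - 15)) = -40733 - 15*(-15 + sqrt(-12)) = -40733 - 15*(-15 + 2*I*sqrt(3)) = -40733 + (225 - 30*I*sqrt(3)) = -40508 - 30*I*sqrt(3)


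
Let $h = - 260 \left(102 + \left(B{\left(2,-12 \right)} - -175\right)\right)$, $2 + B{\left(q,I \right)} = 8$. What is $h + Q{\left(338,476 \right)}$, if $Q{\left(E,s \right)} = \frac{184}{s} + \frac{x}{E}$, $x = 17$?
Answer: $- \frac{2959517189}{40222} \approx -73580.0$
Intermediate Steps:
$B{\left(q,I \right)} = 6$ ($B{\left(q,I \right)} = -2 + 8 = 6$)
$Q{\left(E,s \right)} = \frac{17}{E} + \frac{184}{s}$ ($Q{\left(E,s \right)} = \frac{184}{s} + \frac{17}{E} = \frac{17}{E} + \frac{184}{s}$)
$h = -73580$ ($h = - 260 \left(102 + \left(6 - -175\right)\right) = - 260 \left(102 + \left(6 + 175\right)\right) = - 260 \left(102 + 181\right) = \left(-260\right) 283 = -73580$)
$h + Q{\left(338,476 \right)} = -73580 + \left(\frac{17}{338} + \frac{184}{476}\right) = -73580 + \left(17 \cdot \frac{1}{338} + 184 \cdot \frac{1}{476}\right) = -73580 + \left(\frac{17}{338} + \frac{46}{119}\right) = -73580 + \frac{17571}{40222} = - \frac{2959517189}{40222}$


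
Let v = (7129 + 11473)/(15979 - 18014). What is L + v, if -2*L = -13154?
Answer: 13365593/2035 ≈ 6567.9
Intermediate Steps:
L = 6577 (L = -½*(-13154) = 6577)
v = -18602/2035 (v = 18602/(-2035) = 18602*(-1/2035) = -18602/2035 ≈ -9.1410)
L + v = 6577 - 18602/2035 = 13365593/2035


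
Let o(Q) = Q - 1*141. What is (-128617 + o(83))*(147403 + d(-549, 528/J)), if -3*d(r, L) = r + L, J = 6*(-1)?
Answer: -56983209050/3 ≈ -1.8994e+10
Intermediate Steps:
J = -6
o(Q) = -141 + Q (o(Q) = Q - 141 = -141 + Q)
d(r, L) = -L/3 - r/3 (d(r, L) = -(r + L)/3 = -(L + r)/3 = -L/3 - r/3)
(-128617 + o(83))*(147403 + d(-549, 528/J)) = (-128617 + (-141 + 83))*(147403 + (-176/(-6) - ⅓*(-549))) = (-128617 - 58)*(147403 + (-176*(-1)/6 + 183)) = -128675*(147403 + (-⅓*(-88) + 183)) = -128675*(147403 + (88/3 + 183)) = -128675*(147403 + 637/3) = -128675*442846/3 = -56983209050/3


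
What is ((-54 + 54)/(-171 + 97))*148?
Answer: 0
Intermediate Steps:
((-54 + 54)/(-171 + 97))*148 = (0/(-74))*148 = (0*(-1/74))*148 = 0*148 = 0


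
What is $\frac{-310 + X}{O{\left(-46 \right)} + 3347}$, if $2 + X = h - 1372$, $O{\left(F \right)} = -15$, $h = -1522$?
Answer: $- \frac{229}{238} \approx -0.96218$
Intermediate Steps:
$X = -2896$ ($X = -2 - 2894 = -2896$)
$\frac{-310 + X}{O{\left(-46 \right)} + 3347} = \frac{-310 - 2896}{-15 + 3347} = - \frac{3206}{3332} = \left(-3206\right) \frac{1}{3332} = - \frac{229}{238}$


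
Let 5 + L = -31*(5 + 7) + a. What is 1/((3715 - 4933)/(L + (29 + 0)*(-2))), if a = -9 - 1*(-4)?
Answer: 220/609 ≈ 0.36125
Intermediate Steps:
a = -5 (a = -9 + 4 = -5)
L = -382 (L = -5 + (-31*(5 + 7) - 5) = -5 + (-31*12 - 5) = -5 + (-372 - 5) = -5 - 377 = -382)
1/((3715 - 4933)/(L + (29 + 0)*(-2))) = 1/((3715 - 4933)/(-382 + (29 + 0)*(-2))) = 1/(-1218/(-382 + 29*(-2))) = 1/(-1218/(-382 - 58)) = 1/(-1218/(-440)) = 1/(-1218*(-1/440)) = 1/(609/220) = 220/609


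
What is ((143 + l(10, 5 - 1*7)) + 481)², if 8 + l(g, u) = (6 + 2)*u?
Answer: 360000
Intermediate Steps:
l(g, u) = -8 + 8*u (l(g, u) = -8 + (6 + 2)*u = -8 + 8*u)
((143 + l(10, 5 - 1*7)) + 481)² = ((143 + (-8 + 8*(5 - 1*7))) + 481)² = ((143 + (-8 + 8*(5 - 7))) + 481)² = ((143 + (-8 + 8*(-2))) + 481)² = ((143 + (-8 - 16)) + 481)² = ((143 - 24) + 481)² = (119 + 481)² = 600² = 360000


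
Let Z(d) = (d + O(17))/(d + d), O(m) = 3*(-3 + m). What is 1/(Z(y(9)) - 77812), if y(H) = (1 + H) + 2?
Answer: -4/311239 ≈ -1.2852e-5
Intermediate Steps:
O(m) = -9 + 3*m
y(H) = 3 + H
Z(d) = (42 + d)/(2*d) (Z(d) = (d + (-9 + 3*17))/(d + d) = (d + (-9 + 51))/((2*d)) = (d + 42)*(1/(2*d)) = (42 + d)*(1/(2*d)) = (42 + d)/(2*d))
1/(Z(y(9)) - 77812) = 1/((42 + (3 + 9))/(2*(3 + 9)) - 77812) = 1/((½)*(42 + 12)/12 - 77812) = 1/((½)*(1/12)*54 - 77812) = 1/(9/4 - 77812) = 1/(-311239/4) = -4/311239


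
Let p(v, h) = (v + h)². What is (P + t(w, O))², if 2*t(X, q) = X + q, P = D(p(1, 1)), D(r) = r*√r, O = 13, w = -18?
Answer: 121/4 ≈ 30.250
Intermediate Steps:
p(v, h) = (h + v)²
D(r) = r^(3/2)
P = 8 (P = ((1 + 1)²)^(3/2) = (2²)^(3/2) = 4^(3/2) = 8)
t(X, q) = X/2 + q/2 (t(X, q) = (X + q)/2 = X/2 + q/2)
(P + t(w, O))² = (8 + ((½)*(-18) + (½)*13))² = (8 + (-9 + 13/2))² = (8 - 5/2)² = (11/2)² = 121/4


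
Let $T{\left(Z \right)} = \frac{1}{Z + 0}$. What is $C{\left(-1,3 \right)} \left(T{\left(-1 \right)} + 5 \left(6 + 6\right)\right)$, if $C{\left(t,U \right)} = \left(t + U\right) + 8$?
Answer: $590$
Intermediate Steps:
$T{\left(Z \right)} = \frac{1}{Z}$
$C{\left(t,U \right)} = 8 + U + t$ ($C{\left(t,U \right)} = \left(U + t\right) + 8 = 8 + U + t$)
$C{\left(-1,3 \right)} \left(T{\left(-1 \right)} + 5 \left(6 + 6\right)\right) = \left(8 + 3 - 1\right) \left(\frac{1}{-1} + 5 \left(6 + 6\right)\right) = 10 \left(-1 + 5 \cdot 12\right) = 10 \left(-1 + 60\right) = 10 \cdot 59 = 590$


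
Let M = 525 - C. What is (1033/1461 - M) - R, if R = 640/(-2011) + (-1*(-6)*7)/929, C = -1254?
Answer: -4853048375656/2729467959 ≈ -1778.0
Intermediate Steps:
M = 1779 (M = 525 - 1*(-1254) = 525 + 1254 = 1779)
R = -510098/1868219 (R = 640*(-1/2011) + (6*7)*(1/929) = -640/2011 + 42*(1/929) = -640/2011 + 42/929 = -510098/1868219 ≈ -0.27304)
(1033/1461 - M) - R = (1033/1461 - 1*1779) - 1*(-510098/1868219) = (1033*(1/1461) - 1779) + 510098/1868219 = (1033/1461 - 1779) + 510098/1868219 = -2598086/1461 + 510098/1868219 = -4853048375656/2729467959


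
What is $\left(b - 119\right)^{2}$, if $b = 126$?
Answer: $49$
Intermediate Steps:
$\left(b - 119\right)^{2} = \left(126 - 119\right)^{2} = 7^{2} = 49$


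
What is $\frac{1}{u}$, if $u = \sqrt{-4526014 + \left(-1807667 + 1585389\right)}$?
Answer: $- \frac{i \sqrt{131897}}{791382} \approx - 0.00045891 i$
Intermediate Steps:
$u = 6 i \sqrt{131897}$ ($u = \sqrt{-4526014 - 222278} = \sqrt{-4748292} = 6 i \sqrt{131897} \approx 2179.1 i$)
$\frac{1}{u} = \frac{1}{6 i \sqrt{131897}} = - \frac{i \sqrt{131897}}{791382}$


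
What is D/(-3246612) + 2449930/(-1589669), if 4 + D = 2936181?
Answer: -12621521692573/5161038451428 ≈ -2.4455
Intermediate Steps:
D = 2936177 (D = -4 + 2936181 = 2936177)
D/(-3246612) + 2449930/(-1589669) = 2936177/(-3246612) + 2449930/(-1589669) = 2936177*(-1/3246612) + 2449930*(-1/1589669) = -2936177/3246612 - 2449930/1589669 = -12621521692573/5161038451428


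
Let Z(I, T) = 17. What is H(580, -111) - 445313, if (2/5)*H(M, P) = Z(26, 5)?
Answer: -890541/2 ≈ -4.4527e+5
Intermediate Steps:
H(M, P) = 85/2 (H(M, P) = (5/2)*17 = 85/2)
H(580, -111) - 445313 = 85/2 - 445313 = -890541/2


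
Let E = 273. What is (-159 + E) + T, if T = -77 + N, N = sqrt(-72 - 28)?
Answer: 37 + 10*I ≈ 37.0 + 10.0*I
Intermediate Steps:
N = 10*I (N = sqrt(-100) = 10*I ≈ 10.0*I)
T = -77 + 10*I ≈ -77.0 + 10.0*I
(-159 + E) + T = (-159 + 273) + (-77 + 10*I) = 114 + (-77 + 10*I) = 37 + 10*I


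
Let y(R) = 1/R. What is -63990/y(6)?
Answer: -383940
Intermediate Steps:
-63990/y(6) = -63990/(1/6) = -63990/⅙ = -63990*6 = -383940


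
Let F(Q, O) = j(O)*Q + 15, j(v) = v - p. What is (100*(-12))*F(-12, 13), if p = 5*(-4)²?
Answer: -982800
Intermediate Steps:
p = 80 (p = 5*16 = 80)
j(v) = -80 + v (j(v) = v - 1*80 = v - 80 = -80 + v)
F(Q, O) = 15 + Q*(-80 + O) (F(Q, O) = (-80 + O)*Q + 15 = Q*(-80 + O) + 15 = 15 + Q*(-80 + O))
(100*(-12))*F(-12, 13) = (100*(-12))*(15 - 12*(-80 + 13)) = -1200*(15 - 12*(-67)) = -1200*(15 + 804) = -1200*819 = -982800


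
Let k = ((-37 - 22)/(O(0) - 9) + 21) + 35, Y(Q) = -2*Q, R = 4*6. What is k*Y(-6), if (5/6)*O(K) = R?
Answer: 20996/33 ≈ 636.24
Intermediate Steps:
R = 24
O(K) = 144/5 (O(K) = (6/5)*24 = 144/5)
k = 5249/99 (k = ((-37 - 22)/(144/5 - 9) + 21) + 35 = (-59/99/5 + 21) + 35 = (-59*5/99 + 21) + 35 = (-295/99 + 21) + 35 = 1784/99 + 35 = 5249/99 ≈ 53.020)
k*Y(-6) = 5249*(-2*(-6))/99 = (5249/99)*12 = 20996/33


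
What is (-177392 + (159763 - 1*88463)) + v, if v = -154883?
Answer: -260975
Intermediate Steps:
(-177392 + (159763 - 1*88463)) + v = (-177392 + (159763 - 1*88463)) - 154883 = (-177392 + (159763 - 88463)) - 154883 = (-177392 + 71300) - 154883 = -106092 - 154883 = -260975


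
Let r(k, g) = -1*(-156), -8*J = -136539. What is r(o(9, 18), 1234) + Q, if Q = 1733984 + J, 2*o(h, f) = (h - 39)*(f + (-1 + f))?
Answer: 14009659/8 ≈ 1.7512e+6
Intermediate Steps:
J = 136539/8 (J = -1/8*(-136539) = 136539/8 ≈ 17067.)
o(h, f) = (-1 + 2*f)*(-39 + h)/2 (o(h, f) = ((h - 39)*(f + (-1 + f)))/2 = ((-39 + h)*(-1 + 2*f))/2 = ((-1 + 2*f)*(-39 + h))/2 = (-1 + 2*f)*(-39 + h)/2)
Q = 14008411/8 (Q = 1733984 + 136539/8 = 14008411/8 ≈ 1.7511e+6)
r(k, g) = 156
r(o(9, 18), 1234) + Q = 156 + 14008411/8 = 14009659/8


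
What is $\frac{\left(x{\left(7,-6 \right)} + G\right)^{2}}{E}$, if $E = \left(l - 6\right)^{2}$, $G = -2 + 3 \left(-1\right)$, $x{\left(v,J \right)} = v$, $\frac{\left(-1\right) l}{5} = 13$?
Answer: $\frac{4}{5041} \approx 0.00079349$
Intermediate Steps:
$l = -65$ ($l = \left(-5\right) 13 = -65$)
$G = -5$ ($G = -2 - 3 = -5$)
$E = 5041$ ($E = \left(-65 - 6\right)^{2} = \left(-71\right)^{2} = 5041$)
$\frac{\left(x{\left(7,-6 \right)} + G\right)^{2}}{E} = \frac{\left(7 - 5\right)^{2}}{5041} = 2^{2} \cdot \frac{1}{5041} = 4 \cdot \frac{1}{5041} = \frac{4}{5041}$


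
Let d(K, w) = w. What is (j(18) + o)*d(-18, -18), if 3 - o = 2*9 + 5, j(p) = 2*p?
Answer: -288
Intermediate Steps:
o = -20 (o = 3 - (2*9 + 5) = 3 - (18 + 5) = 3 - 1*23 = 3 - 23 = -20)
(j(18) + o)*d(-18, -18) = (2*18 - 20)*(-18) = (36 - 20)*(-18) = 16*(-18) = -288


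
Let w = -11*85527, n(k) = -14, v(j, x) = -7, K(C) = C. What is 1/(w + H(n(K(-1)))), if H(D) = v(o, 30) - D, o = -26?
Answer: -1/940790 ≈ -1.0629e-6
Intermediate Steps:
H(D) = -7 - D
w = -940797
1/(w + H(n(K(-1)))) = 1/(-940797 + (-7 - 1*(-14))) = 1/(-940797 + (-7 + 14)) = 1/(-940797 + 7) = 1/(-940790) = -1/940790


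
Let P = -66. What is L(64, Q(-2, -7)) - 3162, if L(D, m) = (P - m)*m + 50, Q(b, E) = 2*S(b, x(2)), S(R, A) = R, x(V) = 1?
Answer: -2864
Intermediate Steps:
Q(b, E) = 2*b
L(D, m) = 50 + m*(-66 - m) (L(D, m) = (-66 - m)*m + 50 = m*(-66 - m) + 50 = 50 + m*(-66 - m))
L(64, Q(-2, -7)) - 3162 = (50 - (2*(-2))² - 132*(-2)) - 3162 = (50 - 1*(-4)² - 66*(-4)) - 3162 = (50 - 1*16 + 264) - 3162 = (50 - 16 + 264) - 3162 = 298 - 3162 = -2864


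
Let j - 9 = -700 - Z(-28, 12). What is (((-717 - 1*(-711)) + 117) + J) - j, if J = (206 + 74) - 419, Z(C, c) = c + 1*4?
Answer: 679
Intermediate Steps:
Z(C, c) = 4 + c (Z(C, c) = c + 4 = 4 + c)
J = -139 (J = 280 - 419 = -139)
j = -707 (j = 9 + (-700 - (4 + 12)) = 9 + (-700 - 1*16) = 9 + (-700 - 16) = 9 - 716 = -707)
(((-717 - 1*(-711)) + 117) + J) - j = (((-717 - 1*(-711)) + 117) - 139) - 1*(-707) = (((-717 + 711) + 117) - 139) + 707 = ((-6 + 117) - 139) + 707 = (111 - 139) + 707 = -28 + 707 = 679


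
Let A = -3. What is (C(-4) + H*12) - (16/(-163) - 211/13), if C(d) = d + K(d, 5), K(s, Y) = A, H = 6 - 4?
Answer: 70624/2119 ≈ 33.329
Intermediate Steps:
H = 2
K(s, Y) = -3
C(d) = -3 + d (C(d) = d - 3 = -3 + d)
(C(-4) + H*12) - (16/(-163) - 211/13) = ((-3 - 4) + 2*12) - (16/(-163) - 211/13) = (-7 + 24) - (16*(-1/163) - 211*1/13) = 17 - (-16/163 - 211/13) = 17 - 1*(-34601/2119) = 17 + 34601/2119 = 70624/2119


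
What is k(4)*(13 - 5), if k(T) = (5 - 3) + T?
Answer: 48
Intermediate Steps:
k(T) = 2 + T
k(4)*(13 - 5) = (2 + 4)*(13 - 5) = 6*8 = 48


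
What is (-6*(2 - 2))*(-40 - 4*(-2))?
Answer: 0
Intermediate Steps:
(-6*(2 - 2))*(-40 - 4*(-2)) = (-6*0)*(-40 + 8) = 0*(-32) = 0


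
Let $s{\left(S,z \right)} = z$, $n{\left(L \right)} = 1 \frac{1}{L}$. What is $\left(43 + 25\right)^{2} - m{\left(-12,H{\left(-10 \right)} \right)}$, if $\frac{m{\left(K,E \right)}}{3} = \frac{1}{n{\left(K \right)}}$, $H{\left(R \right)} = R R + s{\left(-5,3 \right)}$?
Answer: $4660$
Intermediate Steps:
$n{\left(L \right)} = \frac{1}{L}$
$H{\left(R \right)} = 3 + R^{2}$ ($H{\left(R \right)} = R R + 3 = R^{2} + 3 = 3 + R^{2}$)
$m{\left(K,E \right)} = 3 K$ ($m{\left(K,E \right)} = \frac{3}{\frac{1}{K}} = 3 K$)
$\left(43 + 25\right)^{2} - m{\left(-12,H{\left(-10 \right)} \right)} = \left(43 + 25\right)^{2} - 3 \left(-12\right) = 68^{2} - -36 = 4624 + 36 = 4660$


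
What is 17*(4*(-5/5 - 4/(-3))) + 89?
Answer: 335/3 ≈ 111.67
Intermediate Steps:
17*(4*(-5/5 - 4/(-3))) + 89 = 17*(4*(-5*⅕ - 4*(-⅓))) + 89 = 17*(4*(-1 + 4/3)) + 89 = 17*(4*(⅓)) + 89 = 17*(4/3) + 89 = 68/3 + 89 = 335/3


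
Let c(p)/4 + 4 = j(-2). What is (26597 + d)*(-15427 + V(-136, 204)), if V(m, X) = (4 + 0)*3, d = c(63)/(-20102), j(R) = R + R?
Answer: -4120837427145/10051 ≈ -4.0999e+8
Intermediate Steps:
j(R) = 2*R
c(p) = -32 (c(p) = -16 + 4*(2*(-2)) = -16 + 4*(-4) = -16 - 16 = -32)
d = 16/10051 (d = -32/(-20102) = -32*(-1/20102) = 16/10051 ≈ 0.0015919)
V(m, X) = 12 (V(m, X) = 4*3 = 12)
(26597 + d)*(-15427 + V(-136, 204)) = (26597 + 16/10051)*(-15427 + 12) = (267326463/10051)*(-15415) = -4120837427145/10051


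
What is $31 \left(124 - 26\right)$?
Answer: $3038$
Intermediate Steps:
$31 \left(124 - 26\right) = 31 \cdot 98 = 3038$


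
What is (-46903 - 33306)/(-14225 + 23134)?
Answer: -80209/8909 ≈ -9.0031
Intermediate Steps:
(-46903 - 33306)/(-14225 + 23134) = -80209/8909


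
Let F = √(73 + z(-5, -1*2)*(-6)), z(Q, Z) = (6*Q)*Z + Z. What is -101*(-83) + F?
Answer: 8383 + 5*I*√11 ≈ 8383.0 + 16.583*I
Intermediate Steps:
z(Q, Z) = Z + 6*Q*Z (z(Q, Z) = 6*Q*Z + Z = Z + 6*Q*Z)
F = 5*I*√11 (F = √(73 + ((-1*2)*(1 + 6*(-5)))*(-6)) = √(73 - 2*(1 - 30)*(-6)) = √(73 - 2*(-29)*(-6)) = √(73 + 58*(-6)) = √(73 - 348) = √(-275) = 5*I*√11 ≈ 16.583*I)
-101*(-83) + F = -101*(-83) + 5*I*√11 = 8383 + 5*I*√11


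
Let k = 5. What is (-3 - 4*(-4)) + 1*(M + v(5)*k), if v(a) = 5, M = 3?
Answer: 41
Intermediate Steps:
(-3 - 4*(-4)) + 1*(M + v(5)*k) = (-3 - 4*(-4)) + 1*(3 + 5*5) = (-3 + 16) + 1*(3 + 25) = 13 + 1*28 = 13 + 28 = 41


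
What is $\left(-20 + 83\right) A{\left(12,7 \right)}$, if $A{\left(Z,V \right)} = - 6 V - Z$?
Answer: $-3402$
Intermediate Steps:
$A{\left(Z,V \right)} = - Z - 6 V$
$\left(-20 + 83\right) A{\left(12,7 \right)} = \left(-20 + 83\right) \left(\left(-1\right) 12 - 42\right) = 63 \left(-12 - 42\right) = 63 \left(-54\right) = -3402$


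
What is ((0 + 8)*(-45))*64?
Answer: -23040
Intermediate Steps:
((0 + 8)*(-45))*64 = (8*(-45))*64 = -360*64 = -23040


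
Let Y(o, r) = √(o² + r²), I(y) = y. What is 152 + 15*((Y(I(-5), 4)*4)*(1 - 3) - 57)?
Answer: -703 - 120*√41 ≈ -1471.4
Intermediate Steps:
152 + 15*((Y(I(-5), 4)*4)*(1 - 3) - 57) = 152 + 15*((√((-5)² + 4²)*4)*(1 - 3) - 57) = 152 + 15*((√(25 + 16)*4)*(-2) - 57) = 152 + 15*((√41*4)*(-2) - 57) = 152 + 15*((4*√41)*(-2) - 57) = 152 + 15*(-8*√41 - 57) = 152 + 15*(-57 - 8*√41) = 152 + (-855 - 120*√41) = -703 - 120*√41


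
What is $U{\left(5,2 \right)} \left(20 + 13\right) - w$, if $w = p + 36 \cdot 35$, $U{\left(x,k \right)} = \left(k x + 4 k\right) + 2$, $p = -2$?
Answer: $-598$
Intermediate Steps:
$U{\left(x,k \right)} = 2 + 4 k + k x$ ($U{\left(x,k \right)} = \left(4 k + k x\right) + 2 = 2 + 4 k + k x$)
$w = 1258$ ($w = -2 + 36 \cdot 35 = -2 + 1260 = 1258$)
$U{\left(5,2 \right)} \left(20 + 13\right) - w = \left(2 + 4 \cdot 2 + 2 \cdot 5\right) \left(20 + 13\right) - 1258 = \left(2 + 8 + 10\right) 33 - 1258 = 20 \cdot 33 - 1258 = 660 - 1258 = -598$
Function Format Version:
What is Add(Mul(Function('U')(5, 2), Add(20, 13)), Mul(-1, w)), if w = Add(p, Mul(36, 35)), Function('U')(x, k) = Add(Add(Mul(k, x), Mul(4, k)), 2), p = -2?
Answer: -598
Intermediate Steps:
Function('U')(x, k) = Add(2, Mul(4, k), Mul(k, x)) (Function('U')(x, k) = Add(Add(Mul(4, k), Mul(k, x)), 2) = Add(2, Mul(4, k), Mul(k, x)))
w = 1258 (w = Add(-2, Mul(36, 35)) = Add(-2, 1260) = 1258)
Add(Mul(Function('U')(5, 2), Add(20, 13)), Mul(-1, w)) = Add(Mul(Add(2, Mul(4, 2), Mul(2, 5)), Add(20, 13)), Mul(-1, 1258)) = Add(Mul(Add(2, 8, 10), 33), -1258) = Add(Mul(20, 33), -1258) = Add(660, -1258) = -598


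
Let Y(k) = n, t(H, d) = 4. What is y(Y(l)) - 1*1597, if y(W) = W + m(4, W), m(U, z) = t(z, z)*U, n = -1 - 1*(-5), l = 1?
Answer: -1577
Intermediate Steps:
n = 4 (n = -1 + 5 = 4)
Y(k) = 4
m(U, z) = 4*U
y(W) = 16 + W (y(W) = W + 4*4 = W + 16 = 16 + W)
y(Y(l)) - 1*1597 = (16 + 4) - 1*1597 = 20 - 1597 = -1577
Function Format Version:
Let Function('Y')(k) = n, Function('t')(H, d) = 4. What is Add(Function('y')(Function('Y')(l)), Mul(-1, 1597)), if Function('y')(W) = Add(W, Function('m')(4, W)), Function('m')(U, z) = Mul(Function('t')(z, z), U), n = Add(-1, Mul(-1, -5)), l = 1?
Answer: -1577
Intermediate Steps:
n = 4 (n = Add(-1, 5) = 4)
Function('Y')(k) = 4
Function('m')(U, z) = Mul(4, U)
Function('y')(W) = Add(16, W) (Function('y')(W) = Add(W, Mul(4, 4)) = Add(W, 16) = Add(16, W))
Add(Function('y')(Function('Y')(l)), Mul(-1, 1597)) = Add(Add(16, 4), Mul(-1, 1597)) = Add(20, -1597) = -1577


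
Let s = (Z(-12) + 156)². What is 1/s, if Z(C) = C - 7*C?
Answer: 1/51984 ≈ 1.9237e-5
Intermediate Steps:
Z(C) = -6*C (Z(C) = C - 7*C = -6*C)
s = 51984 (s = (-6*(-12) + 156)² = (72 + 156)² = 228² = 51984)
1/s = 1/51984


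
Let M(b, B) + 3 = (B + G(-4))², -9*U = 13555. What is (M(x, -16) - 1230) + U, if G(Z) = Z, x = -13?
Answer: -21052/9 ≈ -2339.1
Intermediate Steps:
U = -13555/9 (U = -⅑*13555 = -13555/9 ≈ -1506.1)
M(b, B) = -3 + (-4 + B)² (M(b, B) = -3 + (B - 4)² = -3 + (-4 + B)²)
(M(x, -16) - 1230) + U = ((-3 + (-4 - 16)²) - 1230) - 13555/9 = ((-3 + (-20)²) - 1230) - 13555/9 = ((-3 + 400) - 1230) - 13555/9 = (397 - 1230) - 13555/9 = -833 - 13555/9 = -21052/9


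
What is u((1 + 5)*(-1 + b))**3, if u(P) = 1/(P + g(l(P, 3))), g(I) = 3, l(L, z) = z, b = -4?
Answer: -1/19683 ≈ -5.0805e-5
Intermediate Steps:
u(P) = 1/(3 + P) (u(P) = 1/(P + 3) = 1/(3 + P))
u((1 + 5)*(-1 + b))**3 = (1/(3 + (1 + 5)*(-1 - 4)))**3 = (1/(3 + 6*(-5)))**3 = (1/(3 - 30))**3 = (1/(-27))**3 = (-1/27)**3 = -1/19683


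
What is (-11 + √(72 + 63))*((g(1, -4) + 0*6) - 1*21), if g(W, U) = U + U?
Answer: 319 - 87*√15 ≈ -17.950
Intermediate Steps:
g(W, U) = 2*U
(-11 + √(72 + 63))*((g(1, -4) + 0*6) - 1*21) = (-11 + √(72 + 63))*((2*(-4) + 0*6) - 1*21) = (-11 + √135)*((-8 + 0) - 21) = (-11 + 3*√15)*(-8 - 21) = (-11 + 3*√15)*(-29) = 319 - 87*√15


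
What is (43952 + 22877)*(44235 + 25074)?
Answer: 4631851161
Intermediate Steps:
(43952 + 22877)*(44235 + 25074) = 66829*69309 = 4631851161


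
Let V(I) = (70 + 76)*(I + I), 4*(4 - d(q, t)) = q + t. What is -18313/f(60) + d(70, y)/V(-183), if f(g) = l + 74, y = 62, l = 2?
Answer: -61160704/253821 ≈ -240.96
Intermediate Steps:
f(g) = 76 (f(g) = 2 + 74 = 76)
d(q, t) = 4 - q/4 - t/4 (d(q, t) = 4 - (q + t)/4 = 4 + (-q/4 - t/4) = 4 - q/4 - t/4)
V(I) = 292*I (V(I) = 146*(2*I) = 292*I)
-18313/f(60) + d(70, y)/V(-183) = -18313/76 + (4 - ¼*70 - ¼*62)/((292*(-183))) = -18313*1/76 + (4 - 35/2 - 31/2)/(-53436) = -18313/76 - 29*(-1/53436) = -18313/76 + 29/53436 = -61160704/253821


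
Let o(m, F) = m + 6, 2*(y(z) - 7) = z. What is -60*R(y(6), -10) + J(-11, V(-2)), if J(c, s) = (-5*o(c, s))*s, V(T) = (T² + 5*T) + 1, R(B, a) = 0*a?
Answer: -125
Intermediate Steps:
y(z) = 7 + z/2
o(m, F) = 6 + m
R(B, a) = 0
V(T) = 1 + T² + 5*T
J(c, s) = s*(-30 - 5*c) (J(c, s) = (-5*(6 + c))*s = (-30 - 5*c)*s = s*(-30 - 5*c))
-60*R(y(6), -10) + J(-11, V(-2)) = -60*0 - 5*(1 + (-2)² + 5*(-2))*(6 - 11) = 0 - 5*(1 + 4 - 10)*(-5) = 0 - 5*(-5)*(-5) = 0 - 125 = -125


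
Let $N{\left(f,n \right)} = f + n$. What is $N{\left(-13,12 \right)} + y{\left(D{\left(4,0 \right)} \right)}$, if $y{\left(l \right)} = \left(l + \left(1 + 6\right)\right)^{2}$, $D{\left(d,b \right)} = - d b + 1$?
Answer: $63$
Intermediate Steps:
$D{\left(d,b \right)} = 1 - b d$ ($D{\left(d,b \right)} = - b d + 1 = 1 - b d$)
$y{\left(l \right)} = \left(7 + l\right)^{2}$ ($y{\left(l \right)} = \left(l + 7\right)^{2} = \left(7 + l\right)^{2}$)
$N{\left(-13,12 \right)} + y{\left(D{\left(4,0 \right)} \right)} = \left(-13 + 12\right) + \left(7 + \left(1 - 0 \cdot 4\right)\right)^{2} = -1 + \left(7 + \left(1 + 0\right)\right)^{2} = -1 + \left(7 + 1\right)^{2} = -1 + 8^{2} = -1 + 64 = 63$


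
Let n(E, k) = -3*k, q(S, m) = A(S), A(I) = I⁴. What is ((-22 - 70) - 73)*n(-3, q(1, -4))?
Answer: 495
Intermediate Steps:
q(S, m) = S⁴
((-22 - 70) - 73)*n(-3, q(1, -4)) = ((-22 - 70) - 73)*(-3*1⁴) = (-92 - 73)*(-3*1) = -165*(-3) = 495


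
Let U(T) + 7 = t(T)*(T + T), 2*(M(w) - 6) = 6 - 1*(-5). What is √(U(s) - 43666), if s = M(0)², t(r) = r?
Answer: 3*I*√15454/4 ≈ 93.236*I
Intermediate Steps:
M(w) = 23/2 (M(w) = 6 + (6 - 1*(-5))/2 = 6 + (6 + 5)/2 = 6 + (½)*11 = 6 + 11/2 = 23/2)
s = 529/4 (s = (23/2)² = 529/4 ≈ 132.25)
U(T) = -7 + 2*T² (U(T) = -7 + T*(T + T) = -7 + T*(2*T) = -7 + 2*T²)
√(U(s) - 43666) = √((-7 + 2*(529/4)²) - 43666) = √((-7 + 2*(279841/16)) - 43666) = √((-7 + 279841/8) - 43666) = √(279785/8 - 43666) = √(-69543/8) = 3*I*√15454/4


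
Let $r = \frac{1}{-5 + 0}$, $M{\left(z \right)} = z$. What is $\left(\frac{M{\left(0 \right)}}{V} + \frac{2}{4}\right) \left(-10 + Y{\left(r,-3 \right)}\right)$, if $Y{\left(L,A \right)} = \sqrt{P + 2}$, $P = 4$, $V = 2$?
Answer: $-5 + \frac{\sqrt{6}}{2} \approx -3.7753$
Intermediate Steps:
$r = - \frac{1}{5}$ ($r = \frac{1}{-5} = - \frac{1}{5} \approx -0.2$)
$Y{\left(L,A \right)} = \sqrt{6}$ ($Y{\left(L,A \right)} = \sqrt{4 + 2} = \sqrt{6}$)
$\left(\frac{M{\left(0 \right)}}{V} + \frac{2}{4}\right) \left(-10 + Y{\left(r,-3 \right)}\right) = \left(\frac{0}{2} + \frac{2}{4}\right) \left(-10 + \sqrt{6}\right) = \left(0 \cdot \frac{1}{2} + 2 \cdot \frac{1}{4}\right) \left(-10 + \sqrt{6}\right) = \left(0 + \frac{1}{2}\right) \left(-10 + \sqrt{6}\right) = \frac{-10 + \sqrt{6}}{2} = -5 + \frac{\sqrt{6}}{2}$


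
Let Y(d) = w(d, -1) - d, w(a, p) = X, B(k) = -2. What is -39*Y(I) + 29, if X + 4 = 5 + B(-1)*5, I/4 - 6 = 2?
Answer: 1628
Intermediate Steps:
I = 32 (I = 24 + 4*2 = 24 + 8 = 32)
X = -9 (X = -4 + (5 - 2*5) = -4 + (5 - 10) = -4 - 5 = -9)
w(a, p) = -9
Y(d) = -9 - d
-39*Y(I) + 29 = -39*(-9 - 1*32) + 29 = -39*(-9 - 32) + 29 = -39*(-41) + 29 = 1599 + 29 = 1628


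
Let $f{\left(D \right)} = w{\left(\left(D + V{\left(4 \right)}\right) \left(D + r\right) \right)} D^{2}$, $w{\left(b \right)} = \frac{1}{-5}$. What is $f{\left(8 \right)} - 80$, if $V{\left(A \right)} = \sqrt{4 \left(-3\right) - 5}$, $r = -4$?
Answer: $- \frac{464}{5} \approx -92.8$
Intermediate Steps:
$V{\left(A \right)} = i \sqrt{17}$ ($V{\left(A \right)} = \sqrt{-12 - 5} = \sqrt{-17} = i \sqrt{17}$)
$w{\left(b \right)} = - \frac{1}{5}$
$f{\left(D \right)} = - \frac{D^{2}}{5}$
$f{\left(8 \right)} - 80 = - \frac{8^{2}}{5} - 80 = \left(- \frac{1}{5}\right) 64 - 80 = - \frac{64}{5} - 80 = - \frac{464}{5}$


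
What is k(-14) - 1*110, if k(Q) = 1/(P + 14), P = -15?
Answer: -111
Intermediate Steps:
k(Q) = -1 (k(Q) = 1/(-15 + 14) = 1/(-1) = -1)
k(-14) - 1*110 = -1 - 1*110 = -1 - 110 = -111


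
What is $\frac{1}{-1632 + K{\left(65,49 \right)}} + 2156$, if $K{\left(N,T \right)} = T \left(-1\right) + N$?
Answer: $\frac{3484095}{1616} \approx 2156.0$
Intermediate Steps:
$K{\left(N,T \right)} = N - T$ ($K{\left(N,T \right)} = - T + N = N - T$)
$\frac{1}{-1632 + K{\left(65,49 \right)}} + 2156 = \frac{1}{-1632 + \left(65 - 49\right)} + 2156 = \frac{1}{-1632 + 16} + 2156 = \frac{1}{-1616} + 2156 = - \frac{1}{1616} + 2156 = \frac{3484095}{1616}$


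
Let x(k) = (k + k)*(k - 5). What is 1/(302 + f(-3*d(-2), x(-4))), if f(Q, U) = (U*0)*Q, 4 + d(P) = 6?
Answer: 1/302 ≈ 0.0033113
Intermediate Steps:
d(P) = 2 (d(P) = -4 + 6 = 2)
x(k) = 2*k*(-5 + k) (x(k) = (2*k)*(-5 + k) = 2*k*(-5 + k))
f(Q, U) = 0 (f(Q, U) = 0*Q = 0)
1/(302 + f(-3*d(-2), x(-4))) = 1/(302 + 0) = 1/302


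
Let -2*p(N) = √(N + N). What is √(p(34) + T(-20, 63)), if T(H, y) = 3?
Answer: √(3 - √17) ≈ 1.0598*I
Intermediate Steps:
p(N) = -√2*√N/2 (p(N) = -√(N + N)/2 = -√2*√N/2)
√(p(34) + T(-20, 63)) = √(-√2*√34/2 + 3) = √(-√17 + 3) = √(3 - √17)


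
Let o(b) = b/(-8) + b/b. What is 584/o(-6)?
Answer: 2336/7 ≈ 333.71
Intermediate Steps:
o(b) = 1 - b/8 (o(b) = b*(-1/8) + 1 = -b/8 + 1 = 1 - b/8)
584/o(-6) = 584/(1 - 1/8*(-6)) = 584/(1 + 3/4) = 584/(7/4) = 584*(4/7) = 2336/7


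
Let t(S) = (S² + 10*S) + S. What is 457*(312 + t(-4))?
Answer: 129788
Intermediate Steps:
t(S) = S² + 11*S
457*(312 + t(-4)) = 457*(312 - 4*(11 - 4)) = 457*(312 - 4*7) = 457*(312 - 28) = 457*284 = 129788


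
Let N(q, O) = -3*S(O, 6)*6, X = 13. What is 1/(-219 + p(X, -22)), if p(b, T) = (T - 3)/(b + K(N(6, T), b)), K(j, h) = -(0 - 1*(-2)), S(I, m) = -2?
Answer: -11/2434 ≈ -0.0045193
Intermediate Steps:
N(q, O) = 36 (N(q, O) = -3*(-2)*6 = 6*6 = 36)
K(j, h) = -2 (K(j, h) = -(0 + 2) = -1*2 = -2)
p(b, T) = (-3 + T)/(-2 + b) (p(b, T) = (T - 3)/(b - 2) = (-3 + T)/(-2 + b))
1/(-219 + p(X, -22)) = 1/(-219 + (-3 - 22)/(-2 + 13)) = 1/(-219 - 25/11) = 1/(-2434/11) = -11/2434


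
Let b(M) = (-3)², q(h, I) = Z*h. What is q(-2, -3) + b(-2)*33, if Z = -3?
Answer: 303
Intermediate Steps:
q(h, I) = -3*h
b(M) = 9
q(-2, -3) + b(-2)*33 = -3*(-2) + 9*33 = 6 + 297 = 303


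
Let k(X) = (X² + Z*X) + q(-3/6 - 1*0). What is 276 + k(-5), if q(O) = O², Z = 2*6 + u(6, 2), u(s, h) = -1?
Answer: 985/4 ≈ 246.25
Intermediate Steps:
Z = 11 (Z = 2*6 - 1 = 12 - 1 = 11)
k(X) = ¼ + X² + 11*X (k(X) = (X² + 11*X) + (-3/6 - 1*0)² = (X² + 11*X) + (-3*⅙ + 0)² = (X² + 11*X) + (-½ + 0)² = (X² + 11*X) + (-½)² = (X² + 11*X) + ¼ = ¼ + X² + 11*X)
276 + k(-5) = 276 + (¼ + (-5)² + 11*(-5)) = 276 + (¼ + 25 - 55) = 276 - 119/4 = 985/4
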